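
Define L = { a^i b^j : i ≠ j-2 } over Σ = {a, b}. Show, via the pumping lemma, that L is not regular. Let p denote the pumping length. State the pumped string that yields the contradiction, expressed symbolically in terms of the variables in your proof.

Toward a contradiction, assume L is regular with pumping length p.
Choose w = a^p b^{p+p!+2}. Since p ≠ (p+p!+2)-2 = p+p!, w ∈ L; and |w| ≥ p.
The pumping lemma gives a decomposition w = xyz where |xy| ≤ p and |y| > 0.
Because |xy| ≤ p and w begins with p copies of a, we have y = a^k with 1 ≤ k ≤ p.
Since 1 ≤ k ≤ p, k divides p!; set t = 1 + p!/k. Then xy^t z has p + (p!/k)·k = p + p! copies of a. Now the a-count is p+p! and (b-count)-2 = (p+p!+2)-2 = p+p!, so i ≠ j-2 fails. So xy^t z = a^{p+p!} b^{p+p!+2} ∉ L.
This is a contradiction; hence L is not regular.

a^{p+p!} b^{p+p!+2}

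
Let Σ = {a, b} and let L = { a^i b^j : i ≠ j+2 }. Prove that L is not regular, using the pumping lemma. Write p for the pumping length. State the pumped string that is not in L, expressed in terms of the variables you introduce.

Suppose for contradiction that L is regular, and let p be the pumping length.
Choose w = a^p b^{p+p!-2}. Since p ≠ (p+p!-2)+2 = p+p!, w ∈ L; and |w| ≥ p.
Write w = xyz as guaranteed by the lemma, with |xy| ≤ p and |y| ≥ 1.
Because |xy| ≤ p and w begins with p copies of a, we have y = a^k with 1 ≤ k ≤ p.
Since 1 ≤ k ≤ p, k divides p!; set t = 1 + p!/k. Then xy^t z has p + (p!/k)·k = p + p! copies of a. Now the a-count is p+p! and (b-count)+2 = (p+p!-2)+2 = p+p!, so i ≠ j+2 fails. So xy^t z = a^{p+p!} b^{p+p!-2} ∉ L.
Contradiction. Therefore L is not regular.

a^{p+p!} b^{p+p!-2}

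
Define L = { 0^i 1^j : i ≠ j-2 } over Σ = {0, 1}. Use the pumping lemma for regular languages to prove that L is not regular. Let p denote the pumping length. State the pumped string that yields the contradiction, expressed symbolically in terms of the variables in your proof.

0^{p+p!} 1^{p+p!+2}

Assume L is regular. Let p be the pumping length given by the pumping lemma.
Choose w = 0^p 1^{p+p!+2}. Since p ≠ (p+p!+2)-2 = p+p!, w ∈ L; and |w| ≥ p.
Write w = xyz as guaranteed by the lemma, with |xy| ≤ p and |y| > 0.
Because |xy| ≤ p and w begins with p copies of 0, we have y = 0^k with 1 ≤ k ≤ p.
Since 1 ≤ k ≤ p, k divides p!; set t = 1 + p!/k. Then xy^t z has p + (p!/k)·k = p + p! copies of 0. Now the 0-count is p+p! and (1-count)-2 = (p+p!+2)-2 = p+p!, so i ≠ j-2 fails. So xy^t z = 0^{p+p!} 1^{p+p!+2} ∉ L.
Contradiction. Therefore L is not regular.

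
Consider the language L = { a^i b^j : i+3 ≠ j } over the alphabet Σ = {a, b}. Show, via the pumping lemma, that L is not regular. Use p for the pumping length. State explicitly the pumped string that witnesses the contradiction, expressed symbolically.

Assume L is regular. Let p be the pumping length given by the pumping lemma.
Choose w = a^p b^{p+p!+3}. Since p ≠ (p+p!+3)-3 = p+p!, w ∈ L; and |w| ≥ p.
By the pumping lemma, w = xyz with |xy| ≤ p and |y| > 0.
Because |xy| ≤ p and w begins with p copies of a, we have y = a^k with 1 ≤ k ≤ p.
Since 1 ≤ k ≤ p, k divides p!; set t = 1 + p!/k. Then xy^t z has p + (p!/k)·k = p + p! copies of a. Now the a-count is p+p! and (b-count)-3 = (p+p!+3)-3 = p+p!, so i+3 ≠ j fails. So xy^t z = a^{p+p!} b^{p+p!+3} ∉ L.
Contradiction. Therefore L is not regular.

a^{p+p!} b^{p+p!+3}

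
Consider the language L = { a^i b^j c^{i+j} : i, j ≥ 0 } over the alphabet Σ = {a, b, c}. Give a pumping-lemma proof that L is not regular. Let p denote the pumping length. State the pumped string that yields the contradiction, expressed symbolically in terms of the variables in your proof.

Assume L is regular. Let p be the pumping length given by the pumping lemma.
Take w = a^p b^p c^{2p} ∈ L (with i=j=p, i+j=2p), |w| = 4p ≥ p.
By the pumping lemma, w = xyz with |xy| ≤ p and |y| > 0.
The first p characters of w are a's, so xy (and hence y) consists only of a's. Write y = a^k, 1 ≤ k ≤ p.
Consider xy^2z = a^{p+k} b^p c^{2p}. Now the a- and b-counts sum to 2p+k, but the c-count is 2p ≠ 2p+k. So xy^2z ∉ L.
This contradicts the pumping lemma, so L is not regular.

a^{p+k} b^p c^{2p}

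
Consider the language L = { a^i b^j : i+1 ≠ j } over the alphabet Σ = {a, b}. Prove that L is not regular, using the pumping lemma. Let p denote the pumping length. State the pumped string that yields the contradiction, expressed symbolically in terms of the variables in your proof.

Assume L is regular; let p be its pumping constant.
Choose w = a^p b^{p+p!+1}. Since p ≠ (p+p!+1)-1 = p+p!, w ∈ L; and |w| ≥ p.
The pumping lemma gives a decomposition w = xyz where |xy| ≤ p and |y| > 0.
Because |xy| ≤ p and w begins with p copies of a, we have y = a^k with 1 ≤ k ≤ p.
Since 1 ≤ k ≤ p, k divides p!; set t = 1 + p!/k. Then xy^t z has p + (p!/k)·k = p + p! copies of a. Now the a-count is p+p! and (b-count)-1 = (p+p!+1)-1 = p+p!, so i+1 ≠ j fails. So xy^t z = a^{p+p!} b^{p+p!+1} ∉ L.
This contradicts the pumping lemma, so L is not regular.

a^{p+p!} b^{p+p!+1}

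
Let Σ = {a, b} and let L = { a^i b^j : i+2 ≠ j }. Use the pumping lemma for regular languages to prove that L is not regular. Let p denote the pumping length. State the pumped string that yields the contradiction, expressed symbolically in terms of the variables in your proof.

a^{p+p!} b^{p+p!+2}

Assume L is regular. Let p be the pumping length given by the pumping lemma.
Choose w = a^p b^{p+p!+2}. Since p ≠ (p+p!+2)-2 = p+p!, w ∈ L; and |w| ≥ p.
The pumping lemma gives a decomposition w = xyz where |xy| ≤ p and y is nonempty.
The first p characters of w are a's, so xy (and hence y) consists only of a's. Write y = a^k, 1 ≤ k ≤ p.
Since 1 ≤ k ≤ p, k divides p!; set t = 1 + p!/k. Then xy^t z has p + (p!/k)·k = p + p! copies of a. Now the a-count is p+p! and (b-count)-2 = (p+p!+2)-2 = p+p!, so i+2 ≠ j fails. So xy^t z = a^{p+p!} b^{p+p!+2} ∉ L.
This contradicts the pumping lemma, so L is not regular.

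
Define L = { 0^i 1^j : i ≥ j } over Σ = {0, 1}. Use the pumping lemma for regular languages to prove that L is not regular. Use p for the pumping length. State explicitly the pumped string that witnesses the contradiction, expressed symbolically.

0^{p-k} 1^p

Assume L is regular. Let p be the pumping length given by the pumping lemma.
Choose w = 0^p 1^p ∈ L, with |w| = 2p ≥ p.
By the pumping lemma, w = xyz with |xy| ≤ p and |y| ≥ 1.
Because |xy| ≤ p and w begins with p copies of 0, we have y = 0^k with 1 ≤ k ≤ p.
Consider xy^0z = xz = 0^{p-k} 1^p. Since k ≥ 1, the 0-count p-k is less than p, so i ≥ j fails; thus xz ∉ L.
This is a contradiction; hence L is not regular.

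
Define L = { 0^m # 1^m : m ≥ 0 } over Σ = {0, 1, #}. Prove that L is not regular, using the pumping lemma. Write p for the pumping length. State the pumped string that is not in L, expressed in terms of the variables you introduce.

0^{p+k} # 1^p

Assume L is regular; let p be its pumping constant.
Take w = 0^p # 1^p ∈ L with |w| = 2p+1 ≥ p.
By the pumping lemma, w = xyz with |xy| ≤ p and y is nonempty.
Since the first p symbols of w are all 0's and |xy| ≤ p, y lies entirely in the leading 0-block: y = 0^k for some k with 1 ≤ k ≤ p.
Pump with i = 2: xy^2z = 0^{p+k} # 1^p, which would require p+k = p. But k ≥ 1, so xy^2z ∉ L.
This is a contradiction; hence L is not regular.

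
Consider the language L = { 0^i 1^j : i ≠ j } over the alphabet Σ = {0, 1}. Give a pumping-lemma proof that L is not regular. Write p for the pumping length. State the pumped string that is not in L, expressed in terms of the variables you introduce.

0^{p+p!} 1^{p+p!}

Assume L is regular; let p be its pumping constant.
Choose w = 0^p 1^{p+p!}. Since p ≠ p+p!, w ∈ L; and |w| ≥ p.
Write w = xyz as guaranteed by the lemma, with |xy| ≤ p and |y| ≥ 1.
Since the first p symbols of w are all 0's and |xy| ≤ p, y lies entirely in the leading 0-block: y = 0^k for some k with 1 ≤ k ≤ p.
Since 1 ≤ k ≤ p, k divides p!; set t = 1 + p!/k. Then xy^t z has p + (p!/k)·k = p + p! copies of 0. Now the 0-count equals the 1-count, so i ≠ j fails. So xy^t z = 0^{p+p!} 1^{p+p!} ∉ L.
This is a contradiction; hence L is not regular.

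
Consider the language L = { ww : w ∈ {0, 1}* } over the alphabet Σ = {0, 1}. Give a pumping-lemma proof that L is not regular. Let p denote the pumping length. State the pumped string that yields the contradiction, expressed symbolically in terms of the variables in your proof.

Assume L is regular. Let p be the pumping length given by the pumping lemma.
Take w = 0^p 1^p 0^p 1^p = uu where u = 0^p1^p; then w ∈ L and |w| = 4p ≥ p.
The pumping lemma gives a decomposition w = xyz where |xy| ≤ p and y is nonempty.
Because |xy| ≤ p and w begins with p copies of 0, we have y = 0^k with 1 ≤ k ≤ p.
Pump with i = 2: xy^2z = 0^{p+k} 1^p 0^p 1^p, of length 4p+k. Suppose this equals vv. The string starts with 0 and ends with 1, so v does too; thus the boundary between the two copies of v is a 1→0 transition. There is exactly one such transition, at position 2p+k, so |v| = 2p+k and |vv| = 4p+2k ≠ 4p+k since k ≥ 1. So xy^2z ∉ L.
This is a contradiction; hence L is not regular.

0^{p+k} 1^p 0^p 1^p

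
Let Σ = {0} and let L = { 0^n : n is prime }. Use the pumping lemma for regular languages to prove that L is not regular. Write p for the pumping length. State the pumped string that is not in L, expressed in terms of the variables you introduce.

Suppose for contradiction that L is regular, and let p be the pumping length.
Let q be a prime with q ≥ p+2 (infinitely many primes exist), and take w = 0^q ∈ L with |w| = q ≥ p.
By the pumping lemma, w = xyz with |xy| ≤ p and |y| ≥ 1.
Then y = 0^k for some k with 1 ≤ k ≤ p.
Since 1 ≤ k ≤ p, |xz| = q-k. Pump with i = q+1: |xy^{q+1}z| = (q-k)+(q+1)k = q+qk = q(1+k), which is composite (both factors ≥ 2). So xy^{q+1}z = 0^{q(1+k)} ∉ L.
This is a contradiction; hence L is not regular.

0^{q(1+k)}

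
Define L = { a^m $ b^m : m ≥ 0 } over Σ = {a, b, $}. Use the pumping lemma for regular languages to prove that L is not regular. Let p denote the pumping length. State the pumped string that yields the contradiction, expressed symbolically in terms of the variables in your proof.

Suppose for contradiction that L is regular, and let p be the pumping length.
Take w = a^p $ b^p ∈ L with |w| = 2p+1 ≥ p.
Write w = xyz as guaranteed by the lemma, with |xy| ≤ p and |y| ≥ 1.
The first p characters of w are a's, so xy (and hence y) consists only of a's. Write y = a^k, 1 ≤ k ≤ p.
Pump with i = 2: xy^2z = a^{p+k} $ b^p, which would require p+k = p. But k ≥ 1, so xy^2z ∉ L.
This contradicts the pumping lemma, so L is not regular.

a^{p+k} $ b^p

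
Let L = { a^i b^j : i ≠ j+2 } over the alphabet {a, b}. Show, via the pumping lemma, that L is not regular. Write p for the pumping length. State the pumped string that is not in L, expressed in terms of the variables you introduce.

a^{p+p!} b^{p+p!-2}

Assume L is regular; let p be its pumping constant.
Choose w = a^p b^{p+p!-2}. Since p ≠ (p+p!-2)+2 = p+p!, w ∈ L; and |w| ≥ p.
Write w = xyz as guaranteed by the lemma, with |xy| ≤ p and |y| > 0.
The first p characters of w are a's, so xy (and hence y) consists only of a's. Write y = a^k, 1 ≤ k ≤ p.
Since 1 ≤ k ≤ p, k divides p!; set t = 1 + p!/k. Then xy^t z has p + (p!/k)·k = p + p! copies of a. Now the a-count is p+p! and (b-count)+2 = (p+p!-2)+2 = p+p!, so i ≠ j+2 fails. So xy^t z = a^{p+p!} b^{p+p!-2} ∉ L.
Contradiction. Therefore L is not regular.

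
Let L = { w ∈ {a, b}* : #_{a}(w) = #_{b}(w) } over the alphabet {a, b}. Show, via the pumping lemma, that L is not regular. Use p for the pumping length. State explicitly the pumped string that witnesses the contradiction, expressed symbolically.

Assume L is regular; let p be its pumping constant.
Choose w = a^p b^p ∈ L with |w| = 2p ≥ p.
By the pumping lemma, w = xyz with |xy| ≤ p and |y| ≥ 1.
Since the first p symbols of w are all a's and |xy| ≤ p, y lies entirely in the leading a-block: y = a^k for some k with 1 ≤ k ≤ p.
Pump with i = 2: xy^2z = a^{p+k} b^p has p+k occurrences of a but only p of b. Since k ≥ 1 the counts differ, so xy^2z ∉ L.
This contradicts the pumping lemma, so L is not regular.

a^{p+k} b^p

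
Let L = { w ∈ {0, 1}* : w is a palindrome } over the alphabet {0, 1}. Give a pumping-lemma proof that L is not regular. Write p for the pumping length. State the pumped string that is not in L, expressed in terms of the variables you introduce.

0^{p+k} 1 0^p

Suppose for contradiction that L is regular, and let p be the pumping length.
Take w = 0^p 1 0^p, a palindrome of length 2p+1 ≥ p.
By the pumping lemma, w = xyz with |xy| ≤ p and |y| ≥ 1.
Because |xy| ≤ p and w begins with p copies of 0, we have y = 0^k with 1 ≤ k ≤ p.
Pump with i = 2: xy^2z = 0^{p+k} 1 0^p. Its reverse is 0^p 1 0^{p+k}, which differs from xy^2z since k ≥ 1. So xy^2z is not a palindrome and xy^2z ∉ L.
This is a contradiction; hence L is not regular.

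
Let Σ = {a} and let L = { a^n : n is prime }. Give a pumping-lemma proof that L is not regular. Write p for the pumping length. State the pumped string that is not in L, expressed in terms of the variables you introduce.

Assume L is regular. Let p be the pumping length given by the pumping lemma.
Let q be a prime with q ≥ p+2 (infinitely many primes exist), and take w = a^q ∈ L with |w| = q ≥ p.
The pumping lemma gives a decomposition w = xyz where |xy| ≤ p and y is nonempty.
Then y = a^k for some k with 1 ≤ k ≤ p.
Since 1 ≤ k ≤ p, |xz| = q-k. Pump with i = q+1: |xy^{q+1}z| = (q-k)+(q+1)k = q+qk = q(1+k), which is composite (both factors ≥ 2). So xy^{q+1}z = a^{q(1+k)} ∉ L.
This is a contradiction; hence L is not regular.

a^{q(1+k)}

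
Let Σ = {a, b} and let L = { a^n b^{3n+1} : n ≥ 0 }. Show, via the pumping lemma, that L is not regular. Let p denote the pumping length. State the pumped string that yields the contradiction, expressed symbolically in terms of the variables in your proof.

Assume L is regular. Let p be the pumping length given by the pumping lemma.
Choose w = a^p b^{3p+1}, which is in L with |w| = 4p+1 ≥ p.
The pumping lemma gives a decomposition w = xyz where |xy| ≤ p and |y| > 0.
Since the first p symbols of w are all a's and |xy| ≤ p, y lies entirely in the leading a-block: y = a^k for some k with 1 ≤ k ≤ p.
Pump with i = 2: xy^2z = a^{p+k} b^{3p+1}. For this to lie in L we would need 3p+1 = 3(p+k)+1, which forces k = 0. But k ≥ 1, so xy^2z ∉ L.
This contradicts the pumping lemma, so L is not regular.

a^{p+k} b^{3p+1}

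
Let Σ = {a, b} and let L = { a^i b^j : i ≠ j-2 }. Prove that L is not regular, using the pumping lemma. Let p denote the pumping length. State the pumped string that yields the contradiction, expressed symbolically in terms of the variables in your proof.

a^{p+p!} b^{p+p!+2}

Toward a contradiction, assume L is regular with pumping length p.
Choose w = a^p b^{p+p!+2}. Since p ≠ (p+p!+2)-2 = p+p!, w ∈ L; and |w| ≥ p.
By the pumping lemma, w = xyz with |xy| ≤ p and |y| > 0.
Since the first p symbols of w are all a's and |xy| ≤ p, y lies entirely in the leading a-block: y = a^k for some k with 1 ≤ k ≤ p.
Since 1 ≤ k ≤ p, k divides p!; set t = 1 + p!/k. Then xy^t z has p + (p!/k)·k = p + p! copies of a. Now the a-count is p+p! and (b-count)-2 = (p+p!+2)-2 = p+p!, so i ≠ j-2 fails. So xy^t z = a^{p+p!} b^{p+p!+2} ∉ L.
Contradiction. Therefore L is not regular.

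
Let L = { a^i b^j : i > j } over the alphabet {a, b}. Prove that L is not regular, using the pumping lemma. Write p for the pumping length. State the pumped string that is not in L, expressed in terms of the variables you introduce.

a^{p+1-k} b^p

Assume L is regular. Let p be the pumping length given by the pumping lemma.
Choose w = a^{p+1} b^p ∈ L, with |w| = 2p+1 ≥ p.
The pumping lemma gives a decomposition w = xyz where |xy| ≤ p and y is nonempty.
Since the first p symbols of w are all a's and |xy| ≤ p, y lies entirely in the leading a-block: y = a^k for some k with 1 ≤ k ≤ p.
Consider xy^0z = xz = a^{p+1-k} b^p. Since k ≥ 1, the a-count p+1-k is at most p, so i > j fails; thus xz ∉ L.
This is a contradiction; hence L is not regular.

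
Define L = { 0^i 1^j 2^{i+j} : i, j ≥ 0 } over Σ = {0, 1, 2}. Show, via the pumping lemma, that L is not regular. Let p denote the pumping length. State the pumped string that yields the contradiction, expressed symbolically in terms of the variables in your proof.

0^{p+k} 1^p 2^{2p}

Assume L is regular. Let p be the pumping length given by the pumping lemma.
Take w = 0^p 1^p 2^{2p} ∈ L (with i=j=p, i+j=2p), |w| = 4p ≥ p.
Write w = xyz as guaranteed by the lemma, with |xy| ≤ p and |y| ≥ 1.
Because |xy| ≤ p and w begins with p copies of 0, we have y = 0^k with 1 ≤ k ≤ p.
Consider xy^2z = 0^{p+k} 1^p 2^{2p}. Now the 0- and 1-counts sum to 2p+k, but the 2-count is 2p ≠ 2p+k. So xy^2z ∉ L.
This contradicts the pumping lemma, so L is not regular.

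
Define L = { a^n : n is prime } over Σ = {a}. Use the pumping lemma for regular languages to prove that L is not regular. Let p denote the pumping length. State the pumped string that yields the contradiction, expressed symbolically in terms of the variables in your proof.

a^{q(1+k)}

Assume L is regular. Let p be the pumping length given by the pumping lemma.
Let q be a prime with q ≥ p+2 (infinitely many primes exist), and take w = a^q ∈ L with |w| = q ≥ p.
Write w = xyz as guaranteed by the lemma, with |xy| ≤ p and |y| ≥ 1.
Then y = a^k for some k with 1 ≤ k ≤ p.
Since 1 ≤ k ≤ p, |xz| = q-k. Pump with i = q+1: |xy^{q+1}z| = (q-k)+(q+1)k = q+qk = q(1+k), which is composite (both factors ≥ 2). So xy^{q+1}z = a^{q(1+k)} ∉ L.
This is a contradiction; hence L is not regular.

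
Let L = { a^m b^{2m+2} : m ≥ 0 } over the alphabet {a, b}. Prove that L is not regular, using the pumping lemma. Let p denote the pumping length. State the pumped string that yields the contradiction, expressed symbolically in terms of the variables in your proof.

a^{p+k} b^{2p+2}

Assume L is regular. Let p be the pumping length given by the pumping lemma.
Take w = a^p b^{2p+2}. Then w ∈ L and |w| = 3p+2 ≥ p.
By the pumping lemma, w = xyz with |xy| ≤ p and |y| > 0.
Since the first p symbols of w are all a's and |xy| ≤ p, y lies entirely in the leading a-block: y = a^k for some k with 1 ≤ k ≤ p.
Pump with i = 2: xy^2z = a^{p+k} b^{2p+2}. For this to lie in L we would need 2p+2 = 2(p+k)+2, which forces k = 0. But k ≥ 1, so xy^2z ∉ L.
This contradicts the pumping lemma, so L is not regular.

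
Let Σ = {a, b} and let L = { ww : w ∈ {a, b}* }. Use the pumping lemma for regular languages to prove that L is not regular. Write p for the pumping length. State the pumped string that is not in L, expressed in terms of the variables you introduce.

a^{p+k} b^p a^p b^p

Assume L is regular. Let p be the pumping length given by the pumping lemma.
Take w = a^p b^p a^p b^p = uu where u = a^pb^p; then w ∈ L and |w| = 4p ≥ p.
By the pumping lemma, w = xyz with |xy| ≤ p and y is nonempty.
The first p characters of w are a's, so xy (and hence y) consists only of a's. Write y = a^k, 1 ≤ k ≤ p.
Pump with i = 2: xy^2z = a^{p+k} b^p a^p b^p, of length 4p+k. Suppose this equals vv. The string starts with a and ends with b, so v does too; thus the boundary between the two copies of v is a b→a transition. There is exactly one such transition, at position 2p+k, so |v| = 2p+k and |vv| = 4p+2k ≠ 4p+k since k ≥ 1. So xy^2z ∉ L.
This is a contradiction; hence L is not regular.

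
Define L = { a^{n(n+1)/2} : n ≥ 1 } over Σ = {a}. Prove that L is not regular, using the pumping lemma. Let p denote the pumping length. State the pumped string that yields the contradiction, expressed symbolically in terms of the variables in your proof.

a^{p(p+1)/2+k}

Suppose for contradiction that L is regular, and let p be the pumping length.
Take w = a^{p(p+1)/2} ∈ L with |w| = p(p+1)/2 ≥ p.
The pumping lemma gives a decomposition w = xyz where |xy| ≤ p and |y| > 0.
Then y = a^k for some k with 1 ≤ k ≤ p.
Pump with i = 2: xy^2z = a^{p(p+1)/2+k}. Since 1 ≤ k ≤ p, p(p+1)/2 < p(p+1)/2+k ≤ p(p+1)/2+p < (p+1)(p+2)/2, so p(p+1)/2+k is strictly between consecutive triangular numbers. So xy^2z ∉ L.
Contradiction. Therefore L is not regular.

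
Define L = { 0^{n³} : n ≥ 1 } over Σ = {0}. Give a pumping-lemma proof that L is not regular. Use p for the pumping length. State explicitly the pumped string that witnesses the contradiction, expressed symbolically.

Suppose for contradiction that L is regular, and let p be the pumping length.
Take w = 0^{p³} ∈ L with |w| = p³ ≥ p.
By the pumping lemma, w = xyz with |xy| ≤ p and y is nonempty.
Then y = 0^k for some k with 1 ≤ k ≤ p.
Pump with i = 2: xy^2z = 0^{p³+k}. Since 1 ≤ k ≤ p, p³ < p³+k ≤ p³+p < p³+3p²+3p+1 = (p+1)³, so p³+k is not a perfect cube. So xy^2z ∉ L.
This is a contradiction; hence L is not regular.

0^{p³+k}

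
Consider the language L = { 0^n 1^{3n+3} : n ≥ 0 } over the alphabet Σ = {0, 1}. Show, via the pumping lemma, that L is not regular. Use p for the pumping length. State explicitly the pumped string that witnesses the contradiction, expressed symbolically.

Assume L is regular; let p be its pumping constant.
Choose w = 0^p 1^{3p+3}, which is in L with |w| = 4p+3 ≥ p.
The pumping lemma gives a decomposition w = xyz where |xy| ≤ p and y is nonempty.
The first p characters of w are 0's, so xy (and hence y) consists only of 0's. Write y = 0^k, 1 ≤ k ≤ p.
Pump with i = 2: xy^2z = 0^{p+k} 1^{3p+3}. For this to lie in L we would need 3p+3 = 3(p+k)+3, which forces k = 0. But k ≥ 1, so xy^2z ∉ L.
This is a contradiction; hence L is not regular.

0^{p+k} 1^{3p+3}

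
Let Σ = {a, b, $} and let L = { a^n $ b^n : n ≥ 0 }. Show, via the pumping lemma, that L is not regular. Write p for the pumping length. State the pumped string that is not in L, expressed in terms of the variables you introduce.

a^{p+k} $ b^p

Assume L is regular; let p be its pumping constant.
Take w = a^p $ b^p ∈ L with |w| = 2p+1 ≥ p.
By the pumping lemma, w = xyz with |xy| ≤ p and |y| ≥ 1.
Because |xy| ≤ p and w begins with p copies of a, we have y = a^k with 1 ≤ k ≤ p.
Pump with i = 2: xy^2z = a^{p+k} $ b^p, which would require p+k = p. But k ≥ 1, so xy^2z ∉ L.
This is a contradiction; hence L is not regular.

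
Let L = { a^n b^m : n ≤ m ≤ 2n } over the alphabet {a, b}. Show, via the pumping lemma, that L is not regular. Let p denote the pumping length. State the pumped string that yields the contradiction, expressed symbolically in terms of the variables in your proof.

a^{p+k} b^p

Toward a contradiction, assume L is regular with pumping length p.
Take w = a^p b^p ∈ L (since p ≤ p ≤ 2p), with |w| = 2p ≥ p.
The pumping lemma gives a decomposition w = xyz where |xy| ≤ p and |y| > 0.
The first p characters of w are a's, so xy (and hence y) consists only of a's. Write y = a^k, 1 ≤ k ≤ p.
Pump with i = 2: xy^2z = a^{p+k} b^p. Now n = p+k > p = m, so the condition n ≤ m fails. Thus xy^2z ∉ L.
This is a contradiction; hence L is not regular.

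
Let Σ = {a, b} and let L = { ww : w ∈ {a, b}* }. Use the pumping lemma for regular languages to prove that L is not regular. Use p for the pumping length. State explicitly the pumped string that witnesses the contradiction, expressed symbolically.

Toward a contradiction, assume L is regular with pumping length p.
Take w = a^p b^p a^p b^p = uu where u = a^pb^p; then w ∈ L and |w| = 4p ≥ p.
The pumping lemma gives a decomposition w = xyz where |xy| ≤ p and |y| > 0.
Because |xy| ≤ p and w begins with p copies of a, we have y = a^k with 1 ≤ k ≤ p.
Pump with i = 2: xy^2z = a^{p+k} b^p a^p b^p, of length 4p+k. Suppose this equals vv. The string starts with a and ends with b, so v does too; thus the boundary between the two copies of v is a b→a transition. There is exactly one such transition, at position 2p+k, so |v| = 2p+k and |vv| = 4p+2k ≠ 4p+k since k ≥ 1. So xy^2z ∉ L.
Contradiction. Therefore L is not regular.

a^{p+k} b^p a^p b^p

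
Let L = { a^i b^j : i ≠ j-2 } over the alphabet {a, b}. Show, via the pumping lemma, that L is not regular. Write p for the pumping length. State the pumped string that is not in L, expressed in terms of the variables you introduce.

a^{p+p!} b^{p+p!+2}

Toward a contradiction, assume L is regular with pumping length p.
Choose w = a^p b^{p+p!+2}. Since p ≠ (p+p!+2)-2 = p+p!, w ∈ L; and |w| ≥ p.
Write w = xyz as guaranteed by the lemma, with |xy| ≤ p and y is nonempty.
Because |xy| ≤ p and w begins with p copies of a, we have y = a^k with 1 ≤ k ≤ p.
Since 1 ≤ k ≤ p, k divides p!; set t = 1 + p!/k. Then xy^t z has p + (p!/k)·k = p + p! copies of a. Now the a-count is p+p! and (b-count)-2 = (p+p!+2)-2 = p+p!, so i ≠ j-2 fails. So xy^t z = a^{p+p!} b^{p+p!+2} ∉ L.
Contradiction. Therefore L is not regular.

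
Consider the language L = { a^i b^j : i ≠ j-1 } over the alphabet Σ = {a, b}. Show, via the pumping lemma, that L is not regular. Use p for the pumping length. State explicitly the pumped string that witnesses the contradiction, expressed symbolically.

Suppose for contradiction that L is regular, and let p be the pumping length.
Choose w = a^p b^{p+p!+1}. Since p ≠ (p+p!+1)-1 = p+p!, w ∈ L; and |w| ≥ p.
The pumping lemma gives a decomposition w = xyz where |xy| ≤ p and |y| ≥ 1.
Because |xy| ≤ p and w begins with p copies of a, we have y = a^k with 1 ≤ k ≤ p.
Since 1 ≤ k ≤ p, k divides p!; set t = 1 + p!/k. Then xy^t z has p + (p!/k)·k = p + p! copies of a. Now the a-count is p+p! and (b-count)-1 = (p+p!+1)-1 = p+p!, so i ≠ j-1 fails. So xy^t z = a^{p+p!} b^{p+p!+1} ∉ L.
This is a contradiction; hence L is not regular.

a^{p+p!} b^{p+p!+1}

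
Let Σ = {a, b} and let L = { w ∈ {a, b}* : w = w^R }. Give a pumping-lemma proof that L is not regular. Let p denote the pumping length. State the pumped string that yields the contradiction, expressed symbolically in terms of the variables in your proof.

Assume L is regular; let p be its pumping constant.
Take w = a^p b a^p, a palindrome of length 2p+1 ≥ p.
By the pumping lemma, w = xyz with |xy| ≤ p and |y| ≥ 1.
Since the first p symbols of w are all a's and |xy| ≤ p, y lies entirely in the leading a-block: y = a^k for some k with 1 ≤ k ≤ p.
Pump with i = 2: xy^2z = a^{p+k} b a^p. Its reverse is a^p b a^{p+k}, which differs from xy^2z since k ≥ 1. So xy^2z is not a palindrome and xy^2z ∉ L.
This contradicts the pumping lemma, so L is not regular.

a^{p+k} b a^p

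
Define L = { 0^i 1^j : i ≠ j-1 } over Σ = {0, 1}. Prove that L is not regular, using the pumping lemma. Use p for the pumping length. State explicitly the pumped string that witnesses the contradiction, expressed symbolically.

Toward a contradiction, assume L is regular with pumping length p.
Choose w = 0^p 1^{p+p!+1}. Since p ≠ (p+p!+1)-1 = p+p!, w ∈ L; and |w| ≥ p.
The pumping lemma gives a decomposition w = xyz where |xy| ≤ p and y is nonempty.
The first p characters of w are 0's, so xy (and hence y) consists only of 0's. Write y = 0^k, 1 ≤ k ≤ p.
Since 1 ≤ k ≤ p, k divides p!; set t = 1 + p!/k. Then xy^t z has p + (p!/k)·k = p + p! copies of 0. Now the 0-count is p+p! and (1-count)-1 = (p+p!+1)-1 = p+p!, so i ≠ j-1 fails. So xy^t z = 0^{p+p!} 1^{p+p!+1} ∉ L.
This is a contradiction; hence L is not regular.

0^{p+p!} 1^{p+p!+1}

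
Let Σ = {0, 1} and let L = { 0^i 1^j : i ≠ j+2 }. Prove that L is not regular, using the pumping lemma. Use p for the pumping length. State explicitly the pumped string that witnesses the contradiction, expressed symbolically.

0^{p+p!} 1^{p+p!-2}

Toward a contradiction, assume L is regular with pumping length p.
Choose w = 0^p 1^{p+p!-2}. Since p ≠ (p+p!-2)+2 = p+p!, w ∈ L; and |w| ≥ p.
Write w = xyz as guaranteed by the lemma, with |xy| ≤ p and y is nonempty.
The first p characters of w are 0's, so xy (and hence y) consists only of 0's. Write y = 0^k, 1 ≤ k ≤ p.
Since 1 ≤ k ≤ p, k divides p!; set t = 1 + p!/k. Then xy^t z has p + (p!/k)·k = p + p! copies of 0. Now the 0-count is p+p! and (1-count)+2 = (p+p!-2)+2 = p+p!, so i ≠ j+2 fails. So xy^t z = 0^{p+p!} 1^{p+p!-2} ∉ L.
This contradicts the pumping lemma, so L is not regular.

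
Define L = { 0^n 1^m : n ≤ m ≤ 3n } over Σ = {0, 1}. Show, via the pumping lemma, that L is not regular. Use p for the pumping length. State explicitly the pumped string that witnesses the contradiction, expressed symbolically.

0^{p+k} 1^p

Assume L is regular. Let p be the pumping length given by the pumping lemma.
Take w = 0^p 1^p ∈ L (since p ≤ p ≤ 3p), with |w| = 2p ≥ p.
By the pumping lemma, w = xyz with |xy| ≤ p and |y| > 0.
The first p characters of w are 0's, so xy (and hence y) consists only of 0's. Write y = 0^k, 1 ≤ k ≤ p.
Pump with i = 2: xy^2z = 0^{p+k} 1^p. Now n = p+k > p = m, so the condition n ≤ m fails. Thus xy^2z ∉ L.
Contradiction. Therefore L is not regular.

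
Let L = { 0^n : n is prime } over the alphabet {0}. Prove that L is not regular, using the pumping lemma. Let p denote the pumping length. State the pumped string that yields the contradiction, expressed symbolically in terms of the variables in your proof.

0^{q(1+k)}

Assume L is regular; let p be its pumping constant.
Let q be a prime with q ≥ p+2 (infinitely many primes exist), and take w = 0^q ∈ L with |w| = q ≥ p.
The pumping lemma gives a decomposition w = xyz where |xy| ≤ p and |y| > 0.
Then y = 0^k for some k with 1 ≤ k ≤ p.
Since 1 ≤ k ≤ p, |xz| = q-k. Pump with i = q+1: |xy^{q+1}z| = (q-k)+(q+1)k = q+qk = q(1+k), which is composite (both factors ≥ 2). So xy^{q+1}z = 0^{q(1+k)} ∉ L.
This contradicts the pumping lemma, so L is not regular.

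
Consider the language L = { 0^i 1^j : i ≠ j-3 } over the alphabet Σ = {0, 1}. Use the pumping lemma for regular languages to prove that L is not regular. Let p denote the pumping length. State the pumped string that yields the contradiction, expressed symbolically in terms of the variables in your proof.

0^{p+p!} 1^{p+p!+3}

Suppose for contradiction that L is regular, and let p be the pumping length.
Choose w = 0^p 1^{p+p!+3}. Since p ≠ (p+p!+3)-3 = p+p!, w ∈ L; and |w| ≥ p.
By the pumping lemma, w = xyz with |xy| ≤ p and |y| > 0.
Because |xy| ≤ p and w begins with p copies of 0, we have y = 0^k with 1 ≤ k ≤ p.
Since 1 ≤ k ≤ p, k divides p!; set t = 1 + p!/k. Then xy^t z has p + (p!/k)·k = p + p! copies of 0. Now the 0-count is p+p! and (1-count)-3 = (p+p!+3)-3 = p+p!, so i ≠ j-3 fails. So xy^t z = 0^{p+p!} 1^{p+p!+3} ∉ L.
This contradicts the pumping lemma, so L is not regular.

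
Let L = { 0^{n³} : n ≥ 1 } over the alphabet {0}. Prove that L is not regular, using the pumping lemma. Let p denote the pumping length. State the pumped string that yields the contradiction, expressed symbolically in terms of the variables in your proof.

0^{p³+k}

Suppose for contradiction that L is regular, and let p be the pumping length.
Take w = 0^{p³} ∈ L with |w| = p³ ≥ p.
By the pumping lemma, w = xyz with |xy| ≤ p and y is nonempty.
Then y = 0^k for some k with 1 ≤ k ≤ p.
Pump with i = 2: xy^2z = 0^{p³+k}. Since 1 ≤ k ≤ p, p³ < p³+k ≤ p³+p < p³+3p²+3p+1 = (p+1)³, so p³+k is not a perfect cube. So xy^2z ∉ L.
This is a contradiction; hence L is not regular.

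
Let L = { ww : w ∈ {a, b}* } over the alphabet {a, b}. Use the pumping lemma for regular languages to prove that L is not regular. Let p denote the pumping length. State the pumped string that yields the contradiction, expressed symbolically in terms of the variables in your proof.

Suppose for contradiction that L is regular, and let p be the pumping length.
Take w = a^p b^p a^p b^p = uu where u = a^pb^p; then w ∈ L and |w| = 4p ≥ p.
By the pumping lemma, w = xyz with |xy| ≤ p and y is nonempty.
Because |xy| ≤ p and w begins with p copies of a, we have y = a^k with 1 ≤ k ≤ p.
Pump with i = 2: xy^2z = a^{p+k} b^p a^p b^p, of length 4p+k. Suppose this equals vv. The string starts with a and ends with b, so v does too; thus the boundary between the two copies of v is a b→a transition. There is exactly one such transition, at position 2p+k, so |v| = 2p+k and |vv| = 4p+2k ≠ 4p+k since k ≥ 1. So xy^2z ∉ L.
Contradiction. Therefore L is not regular.

a^{p+k} b^p a^p b^p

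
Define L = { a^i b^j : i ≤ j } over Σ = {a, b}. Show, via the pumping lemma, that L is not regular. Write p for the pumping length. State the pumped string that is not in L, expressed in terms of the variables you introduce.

a^{p+k} b^p

Assume L is regular; let p be its pumping constant.
Choose w = a^p b^p ∈ L, with |w| = 2p ≥ p.
Write w = xyz as guaranteed by the lemma, with |xy| ≤ p and |y| ≥ 1.
Because |xy| ≤ p and w begins with p copies of a, we have y = a^k with 1 ≤ k ≤ p.
Consider xy^2z = a^{p+k} b^p. Since k ≥ 1, the a-count p+k exceeds the b-count p, so i ≤ j fails; thus xy^2z ∉ L.
Contradiction. Therefore L is not regular.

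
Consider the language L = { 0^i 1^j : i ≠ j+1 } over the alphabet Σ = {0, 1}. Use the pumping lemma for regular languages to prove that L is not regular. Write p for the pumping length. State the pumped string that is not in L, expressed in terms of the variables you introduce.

Assume L is regular. Let p be the pumping length given by the pumping lemma.
Choose w = 0^p 1^{p+p!-1}. Since p ≠ (p+p!-1)+1 = p+p!, w ∈ L; and |w| ≥ p.
By the pumping lemma, w = xyz with |xy| ≤ p and |y| > 0.
The first p characters of w are 0's, so xy (and hence y) consists only of 0's. Write y = 0^k, 1 ≤ k ≤ p.
Since 1 ≤ k ≤ p, k divides p!; set t = 1 + p!/k. Then xy^t z has p + (p!/k)·k = p + p! copies of 0. Now the 0-count is p+p! and (1-count)+1 = (p+p!-1)+1 = p+p!, so i ≠ j+1 fails. So xy^t z = 0^{p+p!} 1^{p+p!-1} ∉ L.
This is a contradiction; hence L is not regular.

0^{p+p!} 1^{p+p!-1}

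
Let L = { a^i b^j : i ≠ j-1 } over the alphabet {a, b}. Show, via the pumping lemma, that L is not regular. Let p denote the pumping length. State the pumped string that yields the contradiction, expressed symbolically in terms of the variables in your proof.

a^{p+p!} b^{p+p!+1}

Assume L is regular. Let p be the pumping length given by the pumping lemma.
Choose w = a^p b^{p+p!+1}. Since p ≠ (p+p!+1)-1 = p+p!, w ∈ L; and |w| ≥ p.
Write w = xyz as guaranteed by the lemma, with |xy| ≤ p and |y| ≥ 1.
Since the first p symbols of w are all a's and |xy| ≤ p, y lies entirely in the leading a-block: y = a^k for some k with 1 ≤ k ≤ p.
Since 1 ≤ k ≤ p, k divides p!; set t = 1 + p!/k. Then xy^t z has p + (p!/k)·k = p + p! copies of a. Now the a-count is p+p! and (b-count)-1 = (p+p!+1)-1 = p+p!, so i ≠ j-1 fails. So xy^t z = a^{p+p!} b^{p+p!+1} ∉ L.
This is a contradiction; hence L is not regular.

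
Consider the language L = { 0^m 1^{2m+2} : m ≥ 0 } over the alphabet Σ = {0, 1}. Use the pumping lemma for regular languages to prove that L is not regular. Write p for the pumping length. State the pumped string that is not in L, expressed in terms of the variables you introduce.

0^{p+k} 1^{2p+2}

Toward a contradiction, assume L is regular with pumping length p.
Choose w = 0^p 1^{2p+2}, which is in L with |w| = 3p+2 ≥ p.
By the pumping lemma, w = xyz with |xy| ≤ p and |y| ≥ 1.
The first p characters of w are 0's, so xy (and hence y) consists only of 0's. Write y = 0^k, 1 ≤ k ≤ p.
Pump with i = 2: xy^2z = 0^{p+k} 1^{2p+2}. For this to lie in L we would need 2p+2 = 2(p+k)+2, which forces k = 0. But k ≥ 1, so xy^2z ∉ L.
This is a contradiction; hence L is not regular.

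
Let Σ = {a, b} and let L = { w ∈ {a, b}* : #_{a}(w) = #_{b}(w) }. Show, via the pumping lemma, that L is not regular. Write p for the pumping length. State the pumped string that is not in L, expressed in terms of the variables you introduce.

a^{p+k} b^p

Toward a contradiction, assume L is regular with pumping length p.
Choose w = a^p b^p ∈ L with |w| = 2p ≥ p.
By the pumping lemma, w = xyz with |xy| ≤ p and |y| ≥ 1.
Since the first p symbols of w are all a's and |xy| ≤ p, y lies entirely in the leading a-block: y = a^k for some k with 1 ≤ k ≤ p.
Pump with i = 2: xy^2z = a^{p+k} b^p has p+k occurrences of a but only p of b. Since k ≥ 1 the counts differ, so xy^2z ∉ L.
Contradiction. Therefore L is not regular.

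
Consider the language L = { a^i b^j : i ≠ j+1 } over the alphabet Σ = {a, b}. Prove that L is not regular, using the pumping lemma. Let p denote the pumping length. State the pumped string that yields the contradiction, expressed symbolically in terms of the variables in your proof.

Assume L is regular. Let p be the pumping length given by the pumping lemma.
Choose w = a^p b^{p+p!-1}. Since p ≠ (p+p!-1)+1 = p+p!, w ∈ L; and |w| ≥ p.
Write w = xyz as guaranteed by the lemma, with |xy| ≤ p and y is nonempty.
The first p characters of w are a's, so xy (and hence y) consists only of a's. Write y = a^k, 1 ≤ k ≤ p.
Since 1 ≤ k ≤ p, k divides p!; set t = 1 + p!/k. Then xy^t z has p + (p!/k)·k = p + p! copies of a. Now the a-count is p+p! and (b-count)+1 = (p+p!-1)+1 = p+p!, so i ≠ j+1 fails. So xy^t z = a^{p+p!} b^{p+p!-1} ∉ L.
This is a contradiction; hence L is not regular.

a^{p+p!} b^{p+p!-1}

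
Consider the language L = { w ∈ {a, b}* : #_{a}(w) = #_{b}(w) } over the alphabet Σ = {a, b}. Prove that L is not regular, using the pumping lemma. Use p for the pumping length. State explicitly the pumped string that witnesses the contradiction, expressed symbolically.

Assume L is regular. Let p be the pumping length given by the pumping lemma.
Choose w = a^p b^p ∈ L with |w| = 2p ≥ p.
Write w = xyz as guaranteed by the lemma, with |xy| ≤ p and |y| ≥ 1.
The first p characters of w are a's, so xy (and hence y) consists only of a's. Write y = a^k, 1 ≤ k ≤ p.
Pump with i = 2: xy^2z = a^{p+k} b^p has p+k occurrences of a but only p of b. Since k ≥ 1 the counts differ, so xy^2z ∉ L.
This is a contradiction; hence L is not regular.

a^{p+k} b^p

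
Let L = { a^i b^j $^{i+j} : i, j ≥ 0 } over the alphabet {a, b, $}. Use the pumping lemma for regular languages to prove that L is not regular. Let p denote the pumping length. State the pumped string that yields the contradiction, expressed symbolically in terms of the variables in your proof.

Suppose for contradiction that L is regular, and let p be the pumping length.
Take w = a^p b^p $^{2p} ∈ L (with i=j=p, i+j=2p), |w| = 4p ≥ p.
By the pumping lemma, w = xyz with |xy| ≤ p and y is nonempty.
Since the first p symbols of w are all a's and |xy| ≤ p, y lies entirely in the leading a-block: y = a^k for some k with 1 ≤ k ≤ p.
Consider xy^2z = a^{p+k} b^p $^{2p}. Now the a- and b-counts sum to 2p+k, but the $-count is 2p ≠ 2p+k. So xy^2z ∉ L.
Contradiction. Therefore L is not regular.

a^{p+k} b^p $^{2p}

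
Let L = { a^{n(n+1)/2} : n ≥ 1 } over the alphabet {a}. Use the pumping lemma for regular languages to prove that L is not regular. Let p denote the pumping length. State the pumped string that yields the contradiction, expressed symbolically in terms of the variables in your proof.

Suppose for contradiction that L is regular, and let p be the pumping length.
Take w = a^{p(p+1)/2} ∈ L with |w| = p(p+1)/2 ≥ p.
The pumping lemma gives a decomposition w = xyz where |xy| ≤ p and |y| ≥ 1.
Then y = a^k for some k with 1 ≤ k ≤ p.
Pump with i = 2: xy^2z = a^{p(p+1)/2+k}. Since 1 ≤ k ≤ p, p(p+1)/2 < p(p+1)/2+k ≤ p(p+1)/2+p < (p+1)(p+2)/2, so p(p+1)/2+k is strictly between consecutive triangular numbers. So xy^2z ∉ L.
This contradicts the pumping lemma, so L is not regular.

a^{p(p+1)/2+k}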